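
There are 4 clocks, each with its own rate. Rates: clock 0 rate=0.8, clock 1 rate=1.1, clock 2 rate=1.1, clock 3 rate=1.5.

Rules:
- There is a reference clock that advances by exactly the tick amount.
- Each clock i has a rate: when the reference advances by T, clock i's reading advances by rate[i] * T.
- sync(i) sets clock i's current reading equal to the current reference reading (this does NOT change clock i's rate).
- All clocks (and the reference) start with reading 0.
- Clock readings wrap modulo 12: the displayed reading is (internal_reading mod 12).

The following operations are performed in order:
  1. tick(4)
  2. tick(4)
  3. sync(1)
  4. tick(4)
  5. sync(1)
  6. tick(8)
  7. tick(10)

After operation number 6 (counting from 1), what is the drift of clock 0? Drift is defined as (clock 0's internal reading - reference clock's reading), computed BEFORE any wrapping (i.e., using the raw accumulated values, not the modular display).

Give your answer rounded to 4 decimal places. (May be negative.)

After op 1 tick(4): ref=4.0000 raw=[3.2000 4.4000 4.4000 6.0000]
After op 2 tick(4): ref=8.0000 raw=[6.4000 8.8000 8.8000 12.0000]
After op 3 sync(1): ref=8.0000 raw=[6.4000 8.0000 8.8000 12.0000]
After op 4 tick(4): ref=12.0000 raw=[9.6000 12.4000 13.2000 18.0000]
After op 5 sync(1): ref=12.0000 raw=[9.6000 12.0000 13.2000 18.0000]
After op 6 tick(8): ref=20.0000 raw=[16.0000 20.8000 22.0000 30.0000]
Drift of clock 0 after op 6: 16.0000 - 20.0000 = -4.0000

Answer: -4.0000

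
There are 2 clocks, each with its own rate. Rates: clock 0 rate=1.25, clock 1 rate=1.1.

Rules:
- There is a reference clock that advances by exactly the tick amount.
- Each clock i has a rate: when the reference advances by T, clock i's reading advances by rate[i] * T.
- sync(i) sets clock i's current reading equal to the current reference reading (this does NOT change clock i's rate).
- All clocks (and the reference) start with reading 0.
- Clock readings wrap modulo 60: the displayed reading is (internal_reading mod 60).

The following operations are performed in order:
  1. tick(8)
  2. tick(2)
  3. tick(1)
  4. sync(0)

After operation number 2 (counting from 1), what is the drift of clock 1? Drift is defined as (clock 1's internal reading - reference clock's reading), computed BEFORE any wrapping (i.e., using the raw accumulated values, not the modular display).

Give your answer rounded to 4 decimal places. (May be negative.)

After op 1 tick(8): ref=8.0000 raw=[10.0000 8.8000]
After op 2 tick(2): ref=10.0000 raw=[12.5000 11.0000]
Drift of clock 1 after op 2: 11.0000 - 10.0000 = 1.0000

Answer: 1.0000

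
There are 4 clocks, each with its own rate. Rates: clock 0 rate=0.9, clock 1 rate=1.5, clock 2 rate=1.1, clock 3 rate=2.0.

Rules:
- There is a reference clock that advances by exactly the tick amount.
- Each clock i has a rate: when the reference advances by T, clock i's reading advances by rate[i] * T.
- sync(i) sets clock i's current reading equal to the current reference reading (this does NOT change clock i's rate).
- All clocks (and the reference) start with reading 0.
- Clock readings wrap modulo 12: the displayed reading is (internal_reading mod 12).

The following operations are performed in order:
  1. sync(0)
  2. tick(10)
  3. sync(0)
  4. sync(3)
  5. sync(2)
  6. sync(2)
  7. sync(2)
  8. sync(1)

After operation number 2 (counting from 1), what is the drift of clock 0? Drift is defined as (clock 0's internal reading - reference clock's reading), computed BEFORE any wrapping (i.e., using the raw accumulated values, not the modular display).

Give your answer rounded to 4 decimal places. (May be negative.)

After op 1 sync(0): ref=0.0000 raw=[0.0000 0.0000 0.0000 0.0000]
After op 2 tick(10): ref=10.0000 raw=[9.0000 15.0000 11.0000 20.0000]
Drift of clock 0 after op 2: 9.0000 - 10.0000 = -1.0000

Answer: -1.0000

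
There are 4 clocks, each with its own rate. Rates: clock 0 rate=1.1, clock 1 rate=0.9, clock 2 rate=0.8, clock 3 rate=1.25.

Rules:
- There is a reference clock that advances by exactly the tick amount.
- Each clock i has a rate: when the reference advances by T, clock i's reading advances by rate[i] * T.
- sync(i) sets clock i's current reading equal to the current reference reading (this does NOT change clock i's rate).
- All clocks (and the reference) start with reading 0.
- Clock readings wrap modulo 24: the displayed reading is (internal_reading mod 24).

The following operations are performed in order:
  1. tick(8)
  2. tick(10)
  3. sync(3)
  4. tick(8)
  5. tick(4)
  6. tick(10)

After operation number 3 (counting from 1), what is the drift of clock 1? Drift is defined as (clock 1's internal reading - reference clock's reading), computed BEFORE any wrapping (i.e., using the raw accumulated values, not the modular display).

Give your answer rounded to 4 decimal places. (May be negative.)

Answer: -1.8000

Derivation:
After op 1 tick(8): ref=8.0000 raw=[8.8000 7.2000 6.4000 10.0000]
After op 2 tick(10): ref=18.0000 raw=[19.8000 16.2000 14.4000 22.5000]
After op 3 sync(3): ref=18.0000 raw=[19.8000 16.2000 14.4000 18.0000]
Drift of clock 1 after op 3: 16.2000 - 18.0000 = -1.8000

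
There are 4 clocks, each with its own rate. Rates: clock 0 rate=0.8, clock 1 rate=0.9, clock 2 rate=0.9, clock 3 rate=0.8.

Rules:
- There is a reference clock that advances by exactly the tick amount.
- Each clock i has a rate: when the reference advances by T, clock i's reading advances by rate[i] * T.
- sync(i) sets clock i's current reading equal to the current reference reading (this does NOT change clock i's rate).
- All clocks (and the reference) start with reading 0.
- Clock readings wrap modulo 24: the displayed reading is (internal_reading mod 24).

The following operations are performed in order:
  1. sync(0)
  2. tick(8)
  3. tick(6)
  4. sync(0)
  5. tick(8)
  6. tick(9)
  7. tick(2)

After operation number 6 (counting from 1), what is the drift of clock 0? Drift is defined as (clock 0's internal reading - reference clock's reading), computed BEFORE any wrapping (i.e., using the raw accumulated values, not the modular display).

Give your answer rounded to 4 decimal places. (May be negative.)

After op 1 sync(0): ref=0.0000 raw=[0.0000 0.0000 0.0000 0.0000]
After op 2 tick(8): ref=8.0000 raw=[6.4000 7.2000 7.2000 6.4000]
After op 3 tick(6): ref=14.0000 raw=[11.2000 12.6000 12.6000 11.2000]
After op 4 sync(0): ref=14.0000 raw=[14.0000 12.6000 12.6000 11.2000]
After op 5 tick(8): ref=22.0000 raw=[20.4000 19.8000 19.8000 17.6000]
After op 6 tick(9): ref=31.0000 raw=[27.6000 27.9000 27.9000 24.8000]
Drift of clock 0 after op 6: 27.6000 - 31.0000 = -3.4000

Answer: -3.4000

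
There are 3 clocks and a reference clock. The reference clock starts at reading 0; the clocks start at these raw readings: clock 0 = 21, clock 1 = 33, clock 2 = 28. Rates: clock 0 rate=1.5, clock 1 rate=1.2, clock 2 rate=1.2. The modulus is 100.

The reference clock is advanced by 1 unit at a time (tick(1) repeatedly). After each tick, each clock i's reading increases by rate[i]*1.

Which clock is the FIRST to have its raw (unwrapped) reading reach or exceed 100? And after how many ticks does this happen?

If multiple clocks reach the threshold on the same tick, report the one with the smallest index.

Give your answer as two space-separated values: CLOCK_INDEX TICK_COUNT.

clock 0: start=21, rate=1.5, needs 100-21 = 79; ticks = ceil(79/1.5) = ceil(52.6667) = 53; reading at tick 53 = 21 + 1.5*53 = 100.5000
clock 1: start=33, rate=1.2, needs 100-33 = 67; ticks = ceil(67/1.2) = ceil(55.8333) = 56; reading at tick 56 = 33 + 1.2*56 = 100.2000
clock 2: start=28, rate=1.2, needs 100-28 = 72; ticks = ceil(72/1.2) = ceil(60.0000) = 60; reading at tick 60 = 28 + 1.2*60 = 100.0000
Minimum tick count = 53; winners = [0]; smallest index = 0

Answer: 0 53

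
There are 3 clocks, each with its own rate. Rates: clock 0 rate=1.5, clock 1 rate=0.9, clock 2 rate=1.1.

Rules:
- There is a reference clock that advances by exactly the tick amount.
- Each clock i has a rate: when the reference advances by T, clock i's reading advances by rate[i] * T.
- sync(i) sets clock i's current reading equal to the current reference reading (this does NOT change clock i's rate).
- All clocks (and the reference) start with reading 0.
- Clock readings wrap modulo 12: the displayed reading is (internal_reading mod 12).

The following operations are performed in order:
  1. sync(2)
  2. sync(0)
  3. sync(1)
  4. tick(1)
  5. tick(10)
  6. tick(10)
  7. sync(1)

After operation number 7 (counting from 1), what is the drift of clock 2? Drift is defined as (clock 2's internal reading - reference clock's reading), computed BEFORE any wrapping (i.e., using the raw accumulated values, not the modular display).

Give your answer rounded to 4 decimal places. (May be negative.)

After op 1 sync(2): ref=0.0000 raw=[0.0000 0.0000 0.0000]
After op 2 sync(0): ref=0.0000 raw=[0.0000 0.0000 0.0000]
After op 3 sync(1): ref=0.0000 raw=[0.0000 0.0000 0.0000]
After op 4 tick(1): ref=1.0000 raw=[1.5000 0.9000 1.1000]
After op 5 tick(10): ref=11.0000 raw=[16.5000 9.9000 12.1000]
After op 6 tick(10): ref=21.0000 raw=[31.5000 18.9000 23.1000]
After op 7 sync(1): ref=21.0000 raw=[31.5000 21.0000 23.1000]
Drift of clock 2 after op 7: 23.1000 - 21.0000 = 2.1000

Answer: 2.1000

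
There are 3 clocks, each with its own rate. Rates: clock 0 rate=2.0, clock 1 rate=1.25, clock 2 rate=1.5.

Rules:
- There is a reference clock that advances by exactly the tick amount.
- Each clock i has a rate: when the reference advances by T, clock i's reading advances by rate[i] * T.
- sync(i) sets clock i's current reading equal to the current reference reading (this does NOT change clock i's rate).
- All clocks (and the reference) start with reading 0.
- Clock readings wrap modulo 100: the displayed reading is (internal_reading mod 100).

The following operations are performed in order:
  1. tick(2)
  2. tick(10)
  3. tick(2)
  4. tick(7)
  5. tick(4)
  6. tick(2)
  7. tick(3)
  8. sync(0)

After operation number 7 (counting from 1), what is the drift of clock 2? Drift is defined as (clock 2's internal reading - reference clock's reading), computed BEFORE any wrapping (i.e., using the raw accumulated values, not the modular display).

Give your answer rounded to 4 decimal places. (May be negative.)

Answer: 15.0000

Derivation:
After op 1 tick(2): ref=2.0000 raw=[4.0000 2.5000 3.0000]
After op 2 tick(10): ref=12.0000 raw=[24.0000 15.0000 18.0000]
After op 3 tick(2): ref=14.0000 raw=[28.0000 17.5000 21.0000]
After op 4 tick(7): ref=21.0000 raw=[42.0000 26.2500 31.5000]
After op 5 tick(4): ref=25.0000 raw=[50.0000 31.2500 37.5000]
After op 6 tick(2): ref=27.0000 raw=[54.0000 33.7500 40.5000]
After op 7 tick(3): ref=30.0000 raw=[60.0000 37.5000 45.0000]
Drift of clock 2 after op 7: 45.0000 - 30.0000 = 15.0000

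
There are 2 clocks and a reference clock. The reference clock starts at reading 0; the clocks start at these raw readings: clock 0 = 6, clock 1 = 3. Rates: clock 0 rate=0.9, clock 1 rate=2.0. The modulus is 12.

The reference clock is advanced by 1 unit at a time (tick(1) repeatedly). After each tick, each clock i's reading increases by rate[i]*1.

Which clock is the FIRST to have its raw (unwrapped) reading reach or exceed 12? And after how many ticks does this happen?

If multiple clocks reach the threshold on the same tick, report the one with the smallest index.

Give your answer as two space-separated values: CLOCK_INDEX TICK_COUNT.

Answer: 1 5

Derivation:
clock 0: start=6, rate=0.9, needs 12-6 = 6; ticks = ceil(6/0.9) = ceil(6.6667) = 7; reading at tick 7 = 6 + 0.9*7 = 12.3000
clock 1: start=3, rate=2.0, needs 12-3 = 9; ticks = ceil(9/2.0) = ceil(4.5000) = 5; reading at tick 5 = 3 + 2.0*5 = 13.0000
Minimum tick count = 5; winners = [1]; smallest index = 1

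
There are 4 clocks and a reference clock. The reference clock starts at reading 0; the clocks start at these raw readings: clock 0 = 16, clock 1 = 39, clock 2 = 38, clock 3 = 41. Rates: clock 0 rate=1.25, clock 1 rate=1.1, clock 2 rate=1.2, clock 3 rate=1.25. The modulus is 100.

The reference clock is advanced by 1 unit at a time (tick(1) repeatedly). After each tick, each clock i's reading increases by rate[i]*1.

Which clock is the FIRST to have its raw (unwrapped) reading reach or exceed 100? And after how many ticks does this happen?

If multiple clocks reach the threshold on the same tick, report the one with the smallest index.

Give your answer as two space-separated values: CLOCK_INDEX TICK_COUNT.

clock 0: start=16, rate=1.25, needs 100-16 = 84; ticks = ceil(84/1.25) = ceil(67.2000) = 68; reading at tick 68 = 16 + 1.25*68 = 101.0000
clock 1: start=39, rate=1.1, needs 100-39 = 61; ticks = ceil(61/1.1) = ceil(55.4545) = 56; reading at tick 56 = 39 + 1.1*56 = 100.6000
clock 2: start=38, rate=1.2, needs 100-38 = 62; ticks = ceil(62/1.2) = ceil(51.6667) = 52; reading at tick 52 = 38 + 1.2*52 = 100.4000
clock 3: start=41, rate=1.25, needs 100-41 = 59; ticks = ceil(59/1.25) = ceil(47.2000) = 48; reading at tick 48 = 41 + 1.25*48 = 101.0000
Minimum tick count = 48; winners = [3]; smallest index = 3

Answer: 3 48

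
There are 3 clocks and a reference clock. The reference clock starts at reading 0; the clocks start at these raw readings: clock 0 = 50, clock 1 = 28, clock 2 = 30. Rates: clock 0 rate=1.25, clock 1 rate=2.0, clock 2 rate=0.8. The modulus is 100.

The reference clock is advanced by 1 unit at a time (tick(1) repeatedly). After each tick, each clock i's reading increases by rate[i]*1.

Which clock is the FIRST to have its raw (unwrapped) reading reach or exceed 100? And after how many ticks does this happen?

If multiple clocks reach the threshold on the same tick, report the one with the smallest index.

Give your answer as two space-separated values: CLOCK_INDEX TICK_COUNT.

clock 0: start=50, rate=1.25, needs 100-50 = 50; ticks = ceil(50/1.25) = ceil(40.0000) = 40; reading at tick 40 = 50 + 1.25*40 = 100.0000
clock 1: start=28, rate=2.0, needs 100-28 = 72; ticks = ceil(72/2.0) = ceil(36.0000) = 36; reading at tick 36 = 28 + 2.0*36 = 100.0000
clock 2: start=30, rate=0.8, needs 100-30 = 70; ticks = ceil(70/0.8) = ceil(87.5000) = 88; reading at tick 88 = 30 + 0.8*88 = 100.4000
Minimum tick count = 36; winners = [1]; smallest index = 1

Answer: 1 36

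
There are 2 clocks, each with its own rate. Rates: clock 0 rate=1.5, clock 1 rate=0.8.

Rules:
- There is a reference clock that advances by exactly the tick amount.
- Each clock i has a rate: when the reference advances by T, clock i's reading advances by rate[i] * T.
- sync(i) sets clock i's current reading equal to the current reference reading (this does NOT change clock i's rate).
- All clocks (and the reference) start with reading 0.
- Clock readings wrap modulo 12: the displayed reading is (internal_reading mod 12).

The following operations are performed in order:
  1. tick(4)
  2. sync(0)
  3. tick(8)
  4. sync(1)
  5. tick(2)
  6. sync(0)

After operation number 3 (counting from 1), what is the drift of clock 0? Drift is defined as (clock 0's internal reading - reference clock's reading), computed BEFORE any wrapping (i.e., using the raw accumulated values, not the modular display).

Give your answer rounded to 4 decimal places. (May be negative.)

After op 1 tick(4): ref=4.0000 raw=[6.0000 3.2000]
After op 2 sync(0): ref=4.0000 raw=[4.0000 3.2000]
After op 3 tick(8): ref=12.0000 raw=[16.0000 9.6000]
Drift of clock 0 after op 3: 16.0000 - 12.0000 = 4.0000

Answer: 4.0000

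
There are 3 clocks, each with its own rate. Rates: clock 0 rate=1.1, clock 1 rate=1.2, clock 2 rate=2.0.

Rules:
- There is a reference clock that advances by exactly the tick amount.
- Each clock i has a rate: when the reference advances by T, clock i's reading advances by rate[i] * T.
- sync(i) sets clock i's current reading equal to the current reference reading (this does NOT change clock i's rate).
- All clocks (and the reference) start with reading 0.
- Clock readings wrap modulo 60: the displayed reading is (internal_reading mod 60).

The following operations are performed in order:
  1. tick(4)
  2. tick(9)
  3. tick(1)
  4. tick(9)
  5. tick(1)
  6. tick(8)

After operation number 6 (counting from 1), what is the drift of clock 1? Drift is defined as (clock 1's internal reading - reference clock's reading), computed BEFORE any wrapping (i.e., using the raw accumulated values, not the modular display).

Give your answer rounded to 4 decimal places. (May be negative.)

Answer: 6.4000

Derivation:
After op 1 tick(4): ref=4.0000 raw=[4.4000 4.8000 8.0000]
After op 2 tick(9): ref=13.0000 raw=[14.3000 15.6000 26.0000]
After op 3 tick(1): ref=14.0000 raw=[15.4000 16.8000 28.0000]
After op 4 tick(9): ref=23.0000 raw=[25.3000 27.6000 46.0000]
After op 5 tick(1): ref=24.0000 raw=[26.4000 28.8000 48.0000]
After op 6 tick(8): ref=32.0000 raw=[35.2000 38.4000 64.0000]
Drift of clock 1 after op 6: 38.4000 - 32.0000 = 6.4000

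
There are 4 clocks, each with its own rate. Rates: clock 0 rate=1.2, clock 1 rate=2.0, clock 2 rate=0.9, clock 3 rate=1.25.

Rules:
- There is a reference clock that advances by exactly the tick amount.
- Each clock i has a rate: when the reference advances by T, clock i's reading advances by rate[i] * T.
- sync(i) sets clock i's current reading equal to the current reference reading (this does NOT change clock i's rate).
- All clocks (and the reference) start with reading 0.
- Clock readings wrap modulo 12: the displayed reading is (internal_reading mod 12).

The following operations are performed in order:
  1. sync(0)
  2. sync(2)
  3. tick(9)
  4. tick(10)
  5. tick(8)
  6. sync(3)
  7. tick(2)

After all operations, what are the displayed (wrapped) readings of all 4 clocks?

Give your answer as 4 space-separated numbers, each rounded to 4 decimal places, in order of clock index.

After op 1 sync(0): ref=0.0000 raw=[0.0000 0.0000 0.0000 0.0000]
After op 2 sync(2): ref=0.0000 raw=[0.0000 0.0000 0.0000 0.0000]
After op 3 tick(9): ref=9.0000 raw=[10.8000 18.0000 8.1000 11.2500]
After op 4 tick(10): ref=19.0000 raw=[22.8000 38.0000 17.1000 23.7500]
After op 5 tick(8): ref=27.0000 raw=[32.4000 54.0000 24.3000 33.7500]
After op 6 sync(3): ref=27.0000 raw=[32.4000 54.0000 24.3000 27.0000]
After op 7 tick(2): ref=29.0000 raw=[34.8000 58.0000 26.1000 29.5000]
Wrap final raw readings (mod 12): 34.8000 mod 12 = 10.8000; 58.0000 mod 12 = 10.0000; 26.1000 mod 12 = 2.1000; 29.5000 mod 12 = 5.5000

Answer: 10.8000 10.0000 2.1000 5.5000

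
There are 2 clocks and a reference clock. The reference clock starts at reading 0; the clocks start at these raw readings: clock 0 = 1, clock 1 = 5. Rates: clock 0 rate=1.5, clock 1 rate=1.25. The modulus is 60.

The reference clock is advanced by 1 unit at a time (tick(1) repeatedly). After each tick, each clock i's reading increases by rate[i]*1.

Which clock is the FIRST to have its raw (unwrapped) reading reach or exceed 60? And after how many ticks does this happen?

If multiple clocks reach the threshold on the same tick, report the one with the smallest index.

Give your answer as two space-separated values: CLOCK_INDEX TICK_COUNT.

Answer: 0 40

Derivation:
clock 0: start=1, rate=1.5, needs 60-1 = 59; ticks = ceil(59/1.5) = ceil(39.3333) = 40; reading at tick 40 = 1 + 1.5*40 = 61.0000
clock 1: start=5, rate=1.25, needs 60-5 = 55; ticks = ceil(55/1.25) = ceil(44.0000) = 44; reading at tick 44 = 5 + 1.25*44 = 60.0000
Minimum tick count = 40; winners = [0]; smallest index = 0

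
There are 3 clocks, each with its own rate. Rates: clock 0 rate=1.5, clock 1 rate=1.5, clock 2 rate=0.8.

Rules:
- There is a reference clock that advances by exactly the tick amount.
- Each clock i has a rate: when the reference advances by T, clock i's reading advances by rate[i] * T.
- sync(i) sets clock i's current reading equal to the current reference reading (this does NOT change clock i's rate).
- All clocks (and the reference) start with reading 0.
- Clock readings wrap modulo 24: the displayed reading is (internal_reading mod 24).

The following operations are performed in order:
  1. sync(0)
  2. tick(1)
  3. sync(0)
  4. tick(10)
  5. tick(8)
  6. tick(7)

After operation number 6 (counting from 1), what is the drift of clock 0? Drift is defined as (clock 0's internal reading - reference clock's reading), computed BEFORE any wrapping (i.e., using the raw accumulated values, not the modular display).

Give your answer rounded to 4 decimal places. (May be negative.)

After op 1 sync(0): ref=0.0000 raw=[0.0000 0.0000 0.0000]
After op 2 tick(1): ref=1.0000 raw=[1.5000 1.5000 0.8000]
After op 3 sync(0): ref=1.0000 raw=[1.0000 1.5000 0.8000]
After op 4 tick(10): ref=11.0000 raw=[16.0000 16.5000 8.8000]
After op 5 tick(8): ref=19.0000 raw=[28.0000 28.5000 15.2000]
After op 6 tick(7): ref=26.0000 raw=[38.5000 39.0000 20.8000]
Drift of clock 0 after op 6: 38.5000 - 26.0000 = 12.5000

Answer: 12.5000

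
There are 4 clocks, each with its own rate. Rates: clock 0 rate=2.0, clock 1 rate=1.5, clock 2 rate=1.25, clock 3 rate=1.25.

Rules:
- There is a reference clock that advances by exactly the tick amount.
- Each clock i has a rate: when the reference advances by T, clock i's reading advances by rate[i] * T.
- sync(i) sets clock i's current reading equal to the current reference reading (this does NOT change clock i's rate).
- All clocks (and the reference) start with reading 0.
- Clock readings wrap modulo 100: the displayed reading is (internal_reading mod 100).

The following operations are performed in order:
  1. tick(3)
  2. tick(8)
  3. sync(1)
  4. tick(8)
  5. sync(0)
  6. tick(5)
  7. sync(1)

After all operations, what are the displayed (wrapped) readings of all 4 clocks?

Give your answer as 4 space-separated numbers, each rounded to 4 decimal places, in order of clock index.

Answer: 29.0000 24.0000 30.0000 30.0000

Derivation:
After op 1 tick(3): ref=3.0000 raw=[6.0000 4.5000 3.7500 3.7500]
After op 2 tick(8): ref=11.0000 raw=[22.0000 16.5000 13.7500 13.7500]
After op 3 sync(1): ref=11.0000 raw=[22.0000 11.0000 13.7500 13.7500]
After op 4 tick(8): ref=19.0000 raw=[38.0000 23.0000 23.7500 23.7500]
After op 5 sync(0): ref=19.0000 raw=[19.0000 23.0000 23.7500 23.7500]
After op 6 tick(5): ref=24.0000 raw=[29.0000 30.5000 30.0000 30.0000]
After op 7 sync(1): ref=24.0000 raw=[29.0000 24.0000 30.0000 30.0000]
Wrap final raw readings (mod 100): 29.0000 mod 100 = 29.0000; 24.0000 mod 100 = 24.0000; 30.0000 mod 100 = 30.0000; 30.0000 mod 100 = 30.0000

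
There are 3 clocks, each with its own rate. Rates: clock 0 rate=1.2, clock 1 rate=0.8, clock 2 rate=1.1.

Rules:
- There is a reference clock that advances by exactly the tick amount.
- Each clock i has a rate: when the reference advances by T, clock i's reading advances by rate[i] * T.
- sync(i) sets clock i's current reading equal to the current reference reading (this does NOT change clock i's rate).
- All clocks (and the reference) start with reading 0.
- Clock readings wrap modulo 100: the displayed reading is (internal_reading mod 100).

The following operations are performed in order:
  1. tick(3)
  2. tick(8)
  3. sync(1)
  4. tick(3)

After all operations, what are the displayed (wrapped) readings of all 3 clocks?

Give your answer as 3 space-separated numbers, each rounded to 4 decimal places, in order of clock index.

After op 1 tick(3): ref=3.0000 raw=[3.6000 2.4000 3.3000]
After op 2 tick(8): ref=11.0000 raw=[13.2000 8.8000 12.1000]
After op 3 sync(1): ref=11.0000 raw=[13.2000 11.0000 12.1000]
After op 4 tick(3): ref=14.0000 raw=[16.8000 13.4000 15.4000]
Wrap final raw readings (mod 100): 16.8000 mod 100 = 16.8000; 13.4000 mod 100 = 13.4000; 15.4000 mod 100 = 15.4000

Answer: 16.8000 13.4000 15.4000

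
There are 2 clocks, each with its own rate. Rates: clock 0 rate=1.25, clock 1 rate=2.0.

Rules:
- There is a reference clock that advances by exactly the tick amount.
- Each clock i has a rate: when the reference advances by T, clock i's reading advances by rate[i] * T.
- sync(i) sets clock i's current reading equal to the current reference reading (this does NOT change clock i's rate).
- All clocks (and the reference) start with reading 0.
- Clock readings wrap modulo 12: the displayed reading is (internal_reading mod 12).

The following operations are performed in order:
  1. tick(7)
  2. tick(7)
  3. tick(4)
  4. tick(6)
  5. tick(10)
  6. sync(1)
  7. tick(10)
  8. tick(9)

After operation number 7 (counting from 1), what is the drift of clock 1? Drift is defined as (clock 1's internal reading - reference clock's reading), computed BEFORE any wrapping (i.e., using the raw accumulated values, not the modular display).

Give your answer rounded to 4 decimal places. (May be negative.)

Answer: 10.0000

Derivation:
After op 1 tick(7): ref=7.0000 raw=[8.7500 14.0000]
After op 2 tick(7): ref=14.0000 raw=[17.5000 28.0000]
After op 3 tick(4): ref=18.0000 raw=[22.5000 36.0000]
After op 4 tick(6): ref=24.0000 raw=[30.0000 48.0000]
After op 5 tick(10): ref=34.0000 raw=[42.5000 68.0000]
After op 6 sync(1): ref=34.0000 raw=[42.5000 34.0000]
After op 7 tick(10): ref=44.0000 raw=[55.0000 54.0000]
Drift of clock 1 after op 7: 54.0000 - 44.0000 = 10.0000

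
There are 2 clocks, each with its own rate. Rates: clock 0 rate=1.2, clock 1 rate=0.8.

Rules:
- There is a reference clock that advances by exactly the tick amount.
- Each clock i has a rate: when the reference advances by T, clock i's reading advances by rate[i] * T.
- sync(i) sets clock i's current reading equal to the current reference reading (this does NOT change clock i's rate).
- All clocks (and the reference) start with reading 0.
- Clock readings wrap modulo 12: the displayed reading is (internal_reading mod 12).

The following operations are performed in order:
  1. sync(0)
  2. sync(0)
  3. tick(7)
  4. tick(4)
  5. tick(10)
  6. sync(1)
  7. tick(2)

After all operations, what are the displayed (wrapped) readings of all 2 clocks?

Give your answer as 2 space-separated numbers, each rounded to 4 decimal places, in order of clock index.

After op 1 sync(0): ref=0.0000 raw=[0.0000 0.0000]
After op 2 sync(0): ref=0.0000 raw=[0.0000 0.0000]
After op 3 tick(7): ref=7.0000 raw=[8.4000 5.6000]
After op 4 tick(4): ref=11.0000 raw=[13.2000 8.8000]
After op 5 tick(10): ref=21.0000 raw=[25.2000 16.8000]
After op 6 sync(1): ref=21.0000 raw=[25.2000 21.0000]
After op 7 tick(2): ref=23.0000 raw=[27.6000 22.6000]
Wrap final raw readings (mod 12): 27.6000 mod 12 = 3.6000; 22.6000 mod 12 = 10.6000

Answer: 3.6000 10.6000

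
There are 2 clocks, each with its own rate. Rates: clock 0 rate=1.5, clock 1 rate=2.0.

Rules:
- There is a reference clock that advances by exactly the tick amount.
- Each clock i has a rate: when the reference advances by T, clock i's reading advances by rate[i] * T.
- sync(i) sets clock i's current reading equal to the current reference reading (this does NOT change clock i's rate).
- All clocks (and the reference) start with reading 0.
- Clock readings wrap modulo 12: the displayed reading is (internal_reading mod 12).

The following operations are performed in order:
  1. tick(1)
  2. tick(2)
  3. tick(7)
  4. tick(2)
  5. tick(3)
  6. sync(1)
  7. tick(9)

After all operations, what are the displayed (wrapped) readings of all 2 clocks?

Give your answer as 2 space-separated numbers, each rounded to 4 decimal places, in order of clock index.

After op 1 tick(1): ref=1.0000 raw=[1.5000 2.0000]
After op 2 tick(2): ref=3.0000 raw=[4.5000 6.0000]
After op 3 tick(7): ref=10.0000 raw=[15.0000 20.0000]
After op 4 tick(2): ref=12.0000 raw=[18.0000 24.0000]
After op 5 tick(3): ref=15.0000 raw=[22.5000 30.0000]
After op 6 sync(1): ref=15.0000 raw=[22.5000 15.0000]
After op 7 tick(9): ref=24.0000 raw=[36.0000 33.0000]
Wrap final raw readings (mod 12): 36.0000 mod 12 = 0.0000; 33.0000 mod 12 = 9.0000

Answer: 0.0000 9.0000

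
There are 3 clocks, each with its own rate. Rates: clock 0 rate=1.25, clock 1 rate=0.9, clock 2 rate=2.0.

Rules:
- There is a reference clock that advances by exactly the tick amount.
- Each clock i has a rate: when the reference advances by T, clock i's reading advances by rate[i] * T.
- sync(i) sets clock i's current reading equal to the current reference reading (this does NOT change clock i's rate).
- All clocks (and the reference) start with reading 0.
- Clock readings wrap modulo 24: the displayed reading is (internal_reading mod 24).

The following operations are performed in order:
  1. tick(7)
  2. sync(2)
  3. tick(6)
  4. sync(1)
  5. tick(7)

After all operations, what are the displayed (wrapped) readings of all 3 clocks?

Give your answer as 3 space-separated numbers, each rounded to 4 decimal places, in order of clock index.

After op 1 tick(7): ref=7.0000 raw=[8.7500 6.3000 14.0000]
After op 2 sync(2): ref=7.0000 raw=[8.7500 6.3000 7.0000]
After op 3 tick(6): ref=13.0000 raw=[16.2500 11.7000 19.0000]
After op 4 sync(1): ref=13.0000 raw=[16.2500 13.0000 19.0000]
After op 5 tick(7): ref=20.0000 raw=[25.0000 19.3000 33.0000]
Wrap final raw readings (mod 24): 25.0000 mod 24 = 1.0000; 19.3000 mod 24 = 19.3000; 33.0000 mod 24 = 9.0000

Answer: 1.0000 19.3000 9.0000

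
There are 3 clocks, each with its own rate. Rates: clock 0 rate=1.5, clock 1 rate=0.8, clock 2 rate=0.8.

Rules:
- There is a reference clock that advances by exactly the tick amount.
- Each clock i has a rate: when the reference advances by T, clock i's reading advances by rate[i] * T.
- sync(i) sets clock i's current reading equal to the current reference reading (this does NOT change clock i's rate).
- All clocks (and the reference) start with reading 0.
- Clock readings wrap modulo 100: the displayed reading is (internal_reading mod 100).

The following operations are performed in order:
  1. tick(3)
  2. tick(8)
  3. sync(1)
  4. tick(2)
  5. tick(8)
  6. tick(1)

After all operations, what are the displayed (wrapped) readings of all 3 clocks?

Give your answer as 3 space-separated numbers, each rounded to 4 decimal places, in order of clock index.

After op 1 tick(3): ref=3.0000 raw=[4.5000 2.4000 2.4000]
After op 2 tick(8): ref=11.0000 raw=[16.5000 8.8000 8.8000]
After op 3 sync(1): ref=11.0000 raw=[16.5000 11.0000 8.8000]
After op 4 tick(2): ref=13.0000 raw=[19.5000 12.6000 10.4000]
After op 5 tick(8): ref=21.0000 raw=[31.5000 19.0000 16.8000]
After op 6 tick(1): ref=22.0000 raw=[33.0000 19.8000 17.6000]
Wrap final raw readings (mod 100): 33.0000 mod 100 = 33.0000; 19.8000 mod 100 = 19.8000; 17.6000 mod 100 = 17.6000

Answer: 33.0000 19.8000 17.6000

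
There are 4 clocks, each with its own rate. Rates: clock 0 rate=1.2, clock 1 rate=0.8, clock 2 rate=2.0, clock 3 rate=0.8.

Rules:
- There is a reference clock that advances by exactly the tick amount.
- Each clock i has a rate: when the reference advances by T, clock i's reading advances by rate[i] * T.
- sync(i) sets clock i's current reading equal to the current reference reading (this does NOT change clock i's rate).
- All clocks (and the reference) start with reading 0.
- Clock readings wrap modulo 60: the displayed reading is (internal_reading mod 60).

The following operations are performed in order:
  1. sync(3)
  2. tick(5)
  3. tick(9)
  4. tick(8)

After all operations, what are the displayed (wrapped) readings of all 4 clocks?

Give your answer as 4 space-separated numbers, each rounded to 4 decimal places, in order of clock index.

After op 1 sync(3): ref=0.0000 raw=[0.0000 0.0000 0.0000 0.0000]
After op 2 tick(5): ref=5.0000 raw=[6.0000 4.0000 10.0000 4.0000]
After op 3 tick(9): ref=14.0000 raw=[16.8000 11.2000 28.0000 11.2000]
After op 4 tick(8): ref=22.0000 raw=[26.4000 17.6000 44.0000 17.6000]
Wrap final raw readings (mod 60): 26.4000 mod 60 = 26.4000; 17.6000 mod 60 = 17.6000; 44.0000 mod 60 = 44.0000; 17.6000 mod 60 = 17.6000

Answer: 26.4000 17.6000 44.0000 17.6000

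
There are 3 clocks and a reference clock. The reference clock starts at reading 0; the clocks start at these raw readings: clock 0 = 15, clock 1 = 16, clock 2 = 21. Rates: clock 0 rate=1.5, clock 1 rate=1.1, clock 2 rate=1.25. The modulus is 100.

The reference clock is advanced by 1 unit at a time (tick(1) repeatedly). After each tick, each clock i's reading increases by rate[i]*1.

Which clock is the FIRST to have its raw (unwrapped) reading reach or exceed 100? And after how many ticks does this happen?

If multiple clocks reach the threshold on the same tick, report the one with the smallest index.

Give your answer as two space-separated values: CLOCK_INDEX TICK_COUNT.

Answer: 0 57

Derivation:
clock 0: start=15, rate=1.5, needs 100-15 = 85; ticks = ceil(85/1.5) = ceil(56.6667) = 57; reading at tick 57 = 15 + 1.5*57 = 100.5000
clock 1: start=16, rate=1.1, needs 100-16 = 84; ticks = ceil(84/1.1) = ceil(76.3636) = 77; reading at tick 77 = 16 + 1.1*77 = 100.7000
clock 2: start=21, rate=1.25, needs 100-21 = 79; ticks = ceil(79/1.25) = ceil(63.2000) = 64; reading at tick 64 = 21 + 1.25*64 = 101.0000
Minimum tick count = 57; winners = [0]; smallest index = 0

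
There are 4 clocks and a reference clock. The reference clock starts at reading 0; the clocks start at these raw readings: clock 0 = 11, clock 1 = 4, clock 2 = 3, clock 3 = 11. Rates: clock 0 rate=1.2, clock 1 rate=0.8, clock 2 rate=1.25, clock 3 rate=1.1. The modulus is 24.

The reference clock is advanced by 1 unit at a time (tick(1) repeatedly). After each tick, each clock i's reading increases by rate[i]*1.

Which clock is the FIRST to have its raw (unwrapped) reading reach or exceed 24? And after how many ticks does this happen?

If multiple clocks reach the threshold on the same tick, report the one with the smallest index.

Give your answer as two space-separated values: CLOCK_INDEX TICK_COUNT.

clock 0: start=11, rate=1.2, needs 24-11 = 13; ticks = ceil(13/1.2) = ceil(10.8333) = 11; reading at tick 11 = 11 + 1.2*11 = 24.2000
clock 1: start=4, rate=0.8, needs 24-4 = 20; ticks = ceil(20/0.8) = ceil(25.0000) = 25; reading at tick 25 = 4 + 0.8*25 = 24.0000
clock 2: start=3, rate=1.25, needs 24-3 = 21; ticks = ceil(21/1.25) = ceil(16.8000) = 17; reading at tick 17 = 3 + 1.25*17 = 24.2500
clock 3: start=11, rate=1.1, needs 24-11 = 13; ticks = ceil(13/1.1) = ceil(11.8182) = 12; reading at tick 12 = 11 + 1.1*12 = 24.2000
Minimum tick count = 11; winners = [0]; smallest index = 0

Answer: 0 11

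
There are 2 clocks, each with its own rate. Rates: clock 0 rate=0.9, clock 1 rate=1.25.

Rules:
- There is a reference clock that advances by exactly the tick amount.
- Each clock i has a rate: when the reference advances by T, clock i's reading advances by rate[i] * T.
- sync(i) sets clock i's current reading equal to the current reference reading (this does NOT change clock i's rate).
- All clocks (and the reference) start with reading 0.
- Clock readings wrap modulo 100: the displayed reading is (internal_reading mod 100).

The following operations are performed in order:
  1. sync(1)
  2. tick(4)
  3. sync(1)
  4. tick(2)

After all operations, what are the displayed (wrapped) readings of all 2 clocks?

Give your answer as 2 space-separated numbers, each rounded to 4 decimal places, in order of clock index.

Answer: 5.4000 6.5000

Derivation:
After op 1 sync(1): ref=0.0000 raw=[0.0000 0.0000]
After op 2 tick(4): ref=4.0000 raw=[3.6000 5.0000]
After op 3 sync(1): ref=4.0000 raw=[3.6000 4.0000]
After op 4 tick(2): ref=6.0000 raw=[5.4000 6.5000]
Wrap final raw readings (mod 100): 5.4000 mod 100 = 5.4000; 6.5000 mod 100 = 6.5000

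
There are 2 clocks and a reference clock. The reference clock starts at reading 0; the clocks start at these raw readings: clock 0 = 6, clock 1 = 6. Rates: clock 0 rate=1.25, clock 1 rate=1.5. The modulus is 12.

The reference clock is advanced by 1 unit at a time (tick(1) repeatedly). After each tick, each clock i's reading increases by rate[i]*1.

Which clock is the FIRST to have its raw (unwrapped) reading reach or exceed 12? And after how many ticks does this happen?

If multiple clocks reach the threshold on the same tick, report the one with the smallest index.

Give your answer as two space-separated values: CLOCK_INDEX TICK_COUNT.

Answer: 1 4

Derivation:
clock 0: start=6, rate=1.25, needs 12-6 = 6; ticks = ceil(6/1.25) = ceil(4.8000) = 5; reading at tick 5 = 6 + 1.25*5 = 12.2500
clock 1: start=6, rate=1.5, needs 12-6 = 6; ticks = ceil(6/1.5) = ceil(4.0000) = 4; reading at tick 4 = 6 + 1.5*4 = 12.0000
Minimum tick count = 4; winners = [1]; smallest index = 1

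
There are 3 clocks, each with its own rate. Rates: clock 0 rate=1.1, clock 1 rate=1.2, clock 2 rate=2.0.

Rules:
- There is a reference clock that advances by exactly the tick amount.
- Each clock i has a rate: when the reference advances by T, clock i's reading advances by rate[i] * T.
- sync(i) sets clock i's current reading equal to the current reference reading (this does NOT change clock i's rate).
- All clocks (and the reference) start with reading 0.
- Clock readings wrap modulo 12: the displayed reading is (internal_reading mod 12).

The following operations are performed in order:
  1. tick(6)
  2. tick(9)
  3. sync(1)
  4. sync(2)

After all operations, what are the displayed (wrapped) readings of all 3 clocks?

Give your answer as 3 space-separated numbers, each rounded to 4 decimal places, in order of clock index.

After op 1 tick(6): ref=6.0000 raw=[6.6000 7.2000 12.0000]
After op 2 tick(9): ref=15.0000 raw=[16.5000 18.0000 30.0000]
After op 3 sync(1): ref=15.0000 raw=[16.5000 15.0000 30.0000]
After op 4 sync(2): ref=15.0000 raw=[16.5000 15.0000 15.0000]
Wrap final raw readings (mod 12): 16.5000 mod 12 = 4.5000; 15.0000 mod 12 = 3.0000; 15.0000 mod 12 = 3.0000

Answer: 4.5000 3.0000 3.0000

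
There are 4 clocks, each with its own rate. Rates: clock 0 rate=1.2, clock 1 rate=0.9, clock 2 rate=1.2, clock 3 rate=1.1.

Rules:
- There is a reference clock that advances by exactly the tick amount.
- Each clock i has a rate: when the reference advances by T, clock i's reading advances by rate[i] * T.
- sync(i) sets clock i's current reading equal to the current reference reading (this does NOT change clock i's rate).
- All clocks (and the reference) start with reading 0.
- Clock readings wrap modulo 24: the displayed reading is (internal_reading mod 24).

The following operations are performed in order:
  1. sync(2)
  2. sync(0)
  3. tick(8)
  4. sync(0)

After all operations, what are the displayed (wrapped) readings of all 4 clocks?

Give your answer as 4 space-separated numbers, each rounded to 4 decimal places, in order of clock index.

After op 1 sync(2): ref=0.0000 raw=[0.0000 0.0000 0.0000 0.0000]
After op 2 sync(0): ref=0.0000 raw=[0.0000 0.0000 0.0000 0.0000]
After op 3 tick(8): ref=8.0000 raw=[9.6000 7.2000 9.6000 8.8000]
After op 4 sync(0): ref=8.0000 raw=[8.0000 7.2000 9.6000 8.8000]
Wrap final raw readings (mod 24): 8.0000 mod 24 = 8.0000; 7.2000 mod 24 = 7.2000; 9.6000 mod 24 = 9.6000; 8.8000 mod 24 = 8.8000

Answer: 8.0000 7.2000 9.6000 8.8000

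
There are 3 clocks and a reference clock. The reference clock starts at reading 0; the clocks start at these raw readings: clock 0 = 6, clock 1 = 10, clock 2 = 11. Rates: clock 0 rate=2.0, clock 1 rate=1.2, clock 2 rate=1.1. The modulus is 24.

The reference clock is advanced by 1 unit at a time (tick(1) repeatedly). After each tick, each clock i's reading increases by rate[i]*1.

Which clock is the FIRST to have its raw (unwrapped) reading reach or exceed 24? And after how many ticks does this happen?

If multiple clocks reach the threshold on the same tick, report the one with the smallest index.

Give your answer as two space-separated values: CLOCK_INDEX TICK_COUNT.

clock 0: start=6, rate=2.0, needs 24-6 = 18; ticks = ceil(18/2.0) = ceil(9.0000) = 9; reading at tick 9 = 6 + 2.0*9 = 24.0000
clock 1: start=10, rate=1.2, needs 24-10 = 14; ticks = ceil(14/1.2) = ceil(11.6667) = 12; reading at tick 12 = 10 + 1.2*12 = 24.4000
clock 2: start=11, rate=1.1, needs 24-11 = 13; ticks = ceil(13/1.1) = ceil(11.8182) = 12; reading at tick 12 = 11 + 1.1*12 = 24.2000
Minimum tick count = 9; winners = [0]; smallest index = 0

Answer: 0 9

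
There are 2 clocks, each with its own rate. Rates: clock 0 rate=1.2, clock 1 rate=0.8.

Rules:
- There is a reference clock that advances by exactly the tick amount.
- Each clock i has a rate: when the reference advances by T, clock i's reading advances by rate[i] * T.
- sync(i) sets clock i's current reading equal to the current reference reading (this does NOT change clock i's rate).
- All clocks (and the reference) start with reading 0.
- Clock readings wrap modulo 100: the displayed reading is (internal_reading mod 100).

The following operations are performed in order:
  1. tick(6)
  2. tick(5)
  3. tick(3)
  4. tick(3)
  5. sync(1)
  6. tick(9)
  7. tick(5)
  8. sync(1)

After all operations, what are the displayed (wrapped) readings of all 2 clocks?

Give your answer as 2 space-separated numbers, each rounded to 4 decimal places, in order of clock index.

Answer: 37.2000 31.0000

Derivation:
After op 1 tick(6): ref=6.0000 raw=[7.2000 4.8000]
After op 2 tick(5): ref=11.0000 raw=[13.2000 8.8000]
After op 3 tick(3): ref=14.0000 raw=[16.8000 11.2000]
After op 4 tick(3): ref=17.0000 raw=[20.4000 13.6000]
After op 5 sync(1): ref=17.0000 raw=[20.4000 17.0000]
After op 6 tick(9): ref=26.0000 raw=[31.2000 24.2000]
After op 7 tick(5): ref=31.0000 raw=[37.2000 28.2000]
After op 8 sync(1): ref=31.0000 raw=[37.2000 31.0000]
Wrap final raw readings (mod 100): 37.2000 mod 100 = 37.2000; 31.0000 mod 100 = 31.0000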